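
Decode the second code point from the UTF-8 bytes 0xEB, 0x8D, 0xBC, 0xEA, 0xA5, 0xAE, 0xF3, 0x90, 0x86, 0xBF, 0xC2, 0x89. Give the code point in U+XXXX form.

Offset 0: leading byte 0xEB = 11101011 → 3-byte char #1 = EB 8D BC.
Offset 3: leading byte 0xEA = 11101010 → 3-byte char #2 = EA A5 AE.
Leading byte 0xEA = 11101010 matches 1110xxxx → 3-byte sequence.
Byte 1: 0xEA = 11101010, payload 1010 (4 bits).
Byte 2: 0xA5 = 10100101 (10xxxxxx ✓), payload 100101.
Byte 3: 0xAE = 10101110 (10xxxxxx ✓), payload 101110.
Concatenate: 1010100101101110 = 0xA96E (16 bits → U+A96E).

U+A96E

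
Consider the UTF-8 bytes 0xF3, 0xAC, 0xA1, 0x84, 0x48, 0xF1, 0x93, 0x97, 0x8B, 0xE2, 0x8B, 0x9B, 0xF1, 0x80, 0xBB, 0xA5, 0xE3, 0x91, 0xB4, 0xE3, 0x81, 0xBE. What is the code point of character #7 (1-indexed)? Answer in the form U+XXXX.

U+307E

Offset 0: leading byte 0xF3 = 11110011 → 4-byte char #1 = F3 AC A1 84.
Offset 4: leading byte 0x48 = 01001000 → 1-byte char #2 = 48.
Offset 5: leading byte 0xF1 = 11110001 → 4-byte char #3 = F1 93 97 8B.
Offset 9: leading byte 0xE2 = 11100010 → 3-byte char #4 = E2 8B 9B.
Offset 12: leading byte 0xF1 = 11110001 → 4-byte char #5 = F1 80 BB A5.
Offset 16: leading byte 0xE3 = 11100011 → 3-byte char #6 = E3 91 B4.
Offset 19: leading byte 0xE3 = 11100011 → 3-byte char #7 = E3 81 BE.
Leading byte 0xE3 = 11100011 matches 1110xxxx → 3-byte sequence.
Byte 1: 0xE3 = 11100011, payload 0011 (4 bits).
Byte 2: 0x81 = 10000001 (10xxxxxx ✓), payload 000001.
Byte 3: 0xBE = 10111110 (10xxxxxx ✓), payload 111110.
Concatenate: 0011000001111110 = 0x307E (16 bits → U+307E).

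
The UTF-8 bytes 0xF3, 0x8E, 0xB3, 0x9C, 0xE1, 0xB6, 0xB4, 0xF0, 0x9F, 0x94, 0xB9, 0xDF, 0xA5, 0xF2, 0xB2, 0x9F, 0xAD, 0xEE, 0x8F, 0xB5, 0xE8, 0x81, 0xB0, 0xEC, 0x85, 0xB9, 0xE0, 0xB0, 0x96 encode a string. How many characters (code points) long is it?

9

Byte at offset 0: 0xF3 = 11110011 → 4-byte char (#1). Advance 4.
Byte at offset 4: 0xE1 = 11100001 → 3-byte char (#2). Advance 3.
Byte at offset 7: 0xF0 = 11110000 → 4-byte char (#3). Advance 4.
Byte at offset 11: 0xDF = 11011111 → 2-byte char (#4). Advance 2.
Byte at offset 13: 0xF2 = 11110010 → 4-byte char (#5). Advance 4.
Byte at offset 17: 0xEE = 11101110 → 3-byte char (#6). Advance 3.
Byte at offset 20: 0xE8 = 11101000 → 3-byte char (#7). Advance 3.
Byte at offset 23: 0xEC = 11101100 → 3-byte char (#8). Advance 3.
Byte at offset 26: 0xE0 = 11100000 → 3-byte char (#9). Advance 3.
Reached end at offset 29 after 9 code points.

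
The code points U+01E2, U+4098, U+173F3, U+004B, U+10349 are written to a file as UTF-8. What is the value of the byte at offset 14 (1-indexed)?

1-indexed offset 14 is 0-indexed offset 13.
U+01E2 → 2-byte form C7 A2 at offsets 0–1.
U+4098 → 3-byte form E4 82 98 at offsets 2–4.
U+173F3 → 4-byte form F0 97 8F B3 at offsets 5–8.
U+004B → 1-byte form 4B at offsets 9–9.
U+10349 → 4-byte form F0 90 8D 89 at offsets 10–13.
Offset 13 falls in char 5's range; it's byte 4 of F0 90 8D 89 = 0x89.

0x89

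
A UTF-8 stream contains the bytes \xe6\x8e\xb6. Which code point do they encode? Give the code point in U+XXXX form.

U+63B6

Leading byte 0xE6 = 11100110 matches 1110xxxx → 3-byte sequence.
Byte 1: 0xE6 = 11100110, payload 0110 (4 bits).
Byte 2: 0x8E = 10001110 (10xxxxxx ✓), payload 001110.
Byte 3: 0xB6 = 10110110 (10xxxxxx ✓), payload 110110.
Concatenate: 0110001110110110 = 0x63B6 (16 bits → U+63B6).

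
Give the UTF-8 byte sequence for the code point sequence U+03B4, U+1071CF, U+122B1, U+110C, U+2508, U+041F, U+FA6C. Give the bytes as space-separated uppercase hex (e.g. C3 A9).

U+03B4: 2-byte form → CE B4.
U+1071CF: 4-byte form → F4 87 87 8F.
U+122B1: 4-byte form → F0 92 8A B1.
U+110C: 3-byte form → E1 84 8C.
U+2508: 3-byte form → E2 94 88.
U+041F: 2-byte form → D0 9F.
U+FA6C: 3-byte form → EF A9 AC.
Concatenated (21 bytes): CE B4 F4 87 87 8F F0 92 8A B1 E1 84 8C E2 94 88 D0 9F EF A9 AC.

CE B4 F4 87 87 8F F0 92 8A B1 E1 84 8C E2 94 88 D0 9F EF A9 AC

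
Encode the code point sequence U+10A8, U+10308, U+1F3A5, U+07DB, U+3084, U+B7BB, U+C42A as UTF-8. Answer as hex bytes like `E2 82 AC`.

U+10A8: 3-byte form → E1 82 A8.
U+10308: 4-byte form → F0 90 8C 88.
U+1F3A5: 4-byte form → F0 9F 8E A5.
U+07DB: 2-byte form → DF 9B.
U+3084: 3-byte form → E3 82 84.
U+B7BB: 3-byte form → EB 9E BB.
U+C42A: 3-byte form → EC 90 AA.
Concatenated (22 bytes): E1 82 A8 F0 90 8C 88 F0 9F 8E A5 DF 9B E3 82 84 EB 9E BB EC 90 AA.

E1 82 A8 F0 90 8C 88 F0 9F 8E A5 DF 9B E3 82 84 EB 9E BB EC 90 AA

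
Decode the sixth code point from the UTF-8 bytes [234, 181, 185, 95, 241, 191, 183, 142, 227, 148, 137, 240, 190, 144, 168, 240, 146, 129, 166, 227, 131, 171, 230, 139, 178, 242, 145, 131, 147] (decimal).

Offset 0: leading byte 0xEA = 11101010 → 3-byte char #1 = EA B5 B9.
Offset 3: leading byte 0x5F = 01011111 → 1-byte char #2 = 5F.
Offset 4: leading byte 0xF1 = 11110001 → 4-byte char #3 = F1 BF B7 8E.
Offset 8: leading byte 0xE3 = 11100011 → 3-byte char #4 = E3 94 89.
Offset 11: leading byte 0xF0 = 11110000 → 4-byte char #5 = F0 BE 90 A8.
Offset 15: leading byte 0xF0 = 11110000 → 4-byte char #6 = F0 92 81 A6.
Leading byte 0xF0 = 11110000 matches 11110xxx → 4-byte sequence.
Byte 1: 0xF0 = 11110000, payload 000 (3 bits).
Byte 2: 0x92 = 10010010 (10xxxxxx ✓), payload 010010.
Byte 3: 0x81 = 10000001 (10xxxxxx ✓), payload 000001.
Byte 4: 0xA6 = 10100110 (10xxxxxx ✓), payload 100110.
Concatenate: 000010010000001100110 = 0x12066 (21 bits → U+12066).

U+12066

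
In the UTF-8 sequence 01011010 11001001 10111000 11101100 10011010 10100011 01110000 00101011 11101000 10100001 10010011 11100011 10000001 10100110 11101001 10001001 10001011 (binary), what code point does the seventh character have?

U+3066

Offset 0: leading byte 0x5A = 01011010 → 1-byte char #1 = 5A.
Offset 1: leading byte 0xC9 = 11001001 → 2-byte char #2 = C9 B8.
Offset 3: leading byte 0xEC = 11101100 → 3-byte char #3 = EC 9A A3.
Offset 6: leading byte 0x70 = 01110000 → 1-byte char #4 = 70.
Offset 7: leading byte 0x2B = 00101011 → 1-byte char #5 = 2B.
Offset 8: leading byte 0xE8 = 11101000 → 3-byte char #6 = E8 A1 93.
Offset 11: leading byte 0xE3 = 11100011 → 3-byte char #7 = E3 81 A6.
Leading byte 0xE3 = 11100011 matches 1110xxxx → 3-byte sequence.
Byte 1: 0xE3 = 11100011, payload 0011 (4 bits).
Byte 2: 0x81 = 10000001 (10xxxxxx ✓), payload 000001.
Byte 3: 0xA6 = 10100110 (10xxxxxx ✓), payload 100110.
Concatenate: 0011000001100110 = 0x3066 (16 bits → U+3066).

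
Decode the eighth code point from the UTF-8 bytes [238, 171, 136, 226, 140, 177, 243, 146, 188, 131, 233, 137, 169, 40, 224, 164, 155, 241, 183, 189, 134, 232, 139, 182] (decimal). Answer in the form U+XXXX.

Offset 0: leading byte 0xEE = 11101110 → 3-byte char #1 = EE AB 88.
Offset 3: leading byte 0xE2 = 11100010 → 3-byte char #2 = E2 8C B1.
Offset 6: leading byte 0xF3 = 11110011 → 4-byte char #3 = F3 92 BC 83.
Offset 10: leading byte 0xE9 = 11101001 → 3-byte char #4 = E9 89 A9.
Offset 13: leading byte 0x28 = 00101000 → 1-byte char #5 = 28.
Offset 14: leading byte 0xE0 = 11100000 → 3-byte char #6 = E0 A4 9B.
Offset 17: leading byte 0xF1 = 11110001 → 4-byte char #7 = F1 B7 BD 86.
Offset 21: leading byte 0xE8 = 11101000 → 3-byte char #8 = E8 8B B6.
Leading byte 0xE8 = 11101000 matches 1110xxxx → 3-byte sequence.
Byte 1: 0xE8 = 11101000, payload 1000 (4 bits).
Byte 2: 0x8B = 10001011 (10xxxxxx ✓), payload 001011.
Byte 3: 0xB6 = 10110110 (10xxxxxx ✓), payload 110110.
Concatenate: 1000001011110110 = 0x82F6 (16 bits → U+82F6).

U+82F6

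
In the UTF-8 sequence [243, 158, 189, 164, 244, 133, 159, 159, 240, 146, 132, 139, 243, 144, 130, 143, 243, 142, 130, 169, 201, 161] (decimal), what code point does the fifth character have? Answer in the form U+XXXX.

U+CE0A9

Offset 0: leading byte 0xF3 = 11110011 → 4-byte char #1 = F3 9E BD A4.
Offset 4: leading byte 0xF4 = 11110100 → 4-byte char #2 = F4 85 9F 9F.
Offset 8: leading byte 0xF0 = 11110000 → 4-byte char #3 = F0 92 84 8B.
Offset 12: leading byte 0xF3 = 11110011 → 4-byte char #4 = F3 90 82 8F.
Offset 16: leading byte 0xF3 = 11110011 → 4-byte char #5 = F3 8E 82 A9.
Leading byte 0xF3 = 11110011 matches 11110xxx → 4-byte sequence.
Byte 1: 0xF3 = 11110011, payload 011 (3 bits).
Byte 2: 0x8E = 10001110 (10xxxxxx ✓), payload 001110.
Byte 3: 0x82 = 10000010 (10xxxxxx ✓), payload 000010.
Byte 4: 0xA9 = 10101001 (10xxxxxx ✓), payload 101001.
Concatenate: 011001110000010101001 = 0xCE0A9 (21 bits → U+CE0A9).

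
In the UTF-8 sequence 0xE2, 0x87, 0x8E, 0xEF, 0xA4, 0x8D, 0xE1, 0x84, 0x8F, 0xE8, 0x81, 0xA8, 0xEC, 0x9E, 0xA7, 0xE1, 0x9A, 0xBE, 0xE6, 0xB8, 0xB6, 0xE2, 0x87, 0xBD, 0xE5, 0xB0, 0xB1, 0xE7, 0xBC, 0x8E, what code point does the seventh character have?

Offset 0: leading byte 0xE2 = 11100010 → 3-byte char #1 = E2 87 8E.
Offset 3: leading byte 0xEF = 11101111 → 3-byte char #2 = EF A4 8D.
Offset 6: leading byte 0xE1 = 11100001 → 3-byte char #3 = E1 84 8F.
Offset 9: leading byte 0xE8 = 11101000 → 3-byte char #4 = E8 81 A8.
Offset 12: leading byte 0xEC = 11101100 → 3-byte char #5 = EC 9E A7.
Offset 15: leading byte 0xE1 = 11100001 → 3-byte char #6 = E1 9A BE.
Offset 18: leading byte 0xE6 = 11100110 → 3-byte char #7 = E6 B8 B6.
Leading byte 0xE6 = 11100110 matches 1110xxxx → 3-byte sequence.
Byte 1: 0xE6 = 11100110, payload 0110 (4 bits).
Byte 2: 0xB8 = 10111000 (10xxxxxx ✓), payload 111000.
Byte 3: 0xB6 = 10110110 (10xxxxxx ✓), payload 110110.
Concatenate: 0110111000110110 = 0x6E36 (16 bits → U+6E36).

U+6E36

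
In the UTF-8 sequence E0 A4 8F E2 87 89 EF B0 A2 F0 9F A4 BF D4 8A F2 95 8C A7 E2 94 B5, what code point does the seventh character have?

U+2535

Offset 0: leading byte 0xE0 = 11100000 → 3-byte char #1 = E0 A4 8F.
Offset 3: leading byte 0xE2 = 11100010 → 3-byte char #2 = E2 87 89.
Offset 6: leading byte 0xEF = 11101111 → 3-byte char #3 = EF B0 A2.
Offset 9: leading byte 0xF0 = 11110000 → 4-byte char #4 = F0 9F A4 BF.
Offset 13: leading byte 0xD4 = 11010100 → 2-byte char #5 = D4 8A.
Offset 15: leading byte 0xF2 = 11110010 → 4-byte char #6 = F2 95 8C A7.
Offset 19: leading byte 0xE2 = 11100010 → 3-byte char #7 = E2 94 B5.
Leading byte 0xE2 = 11100010 matches 1110xxxx → 3-byte sequence.
Byte 1: 0xE2 = 11100010, payload 0010 (4 bits).
Byte 2: 0x94 = 10010100 (10xxxxxx ✓), payload 010100.
Byte 3: 0xB5 = 10110101 (10xxxxxx ✓), payload 110101.
Concatenate: 0010010100110101 = 0x2535 (16 bits → U+2535).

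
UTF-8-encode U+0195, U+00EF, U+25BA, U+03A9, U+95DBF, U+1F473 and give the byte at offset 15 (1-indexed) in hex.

1-indexed offset 15 is 0-indexed offset 14.
U+0195 → 2-byte form C6 95 at offsets 0–1.
U+00EF → 2-byte form C3 AF at offsets 2–3.
U+25BA → 3-byte form E2 96 BA at offsets 4–6.
U+03A9 → 2-byte form CE A9 at offsets 7–8.
U+95DBF → 4-byte form F2 95 B6 BF at offsets 9–12.
U+1F473 → 4-byte form F0 9F 91 B3 at offsets 13–16.
Offset 14 falls in char 6's range; it's byte 2 of F0 9F 91 B3 = 0x9F.

0x9F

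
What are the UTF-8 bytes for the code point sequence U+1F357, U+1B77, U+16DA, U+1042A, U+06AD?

U+1F357: 4-byte form → F0 9F 8D 97.
U+1B77: 3-byte form → E1 AD B7.
U+16DA: 3-byte form → E1 9B 9A.
U+1042A: 4-byte form → F0 90 90 AA.
U+06AD: 2-byte form → DA AD.
Concatenated (16 bytes): F0 9F 8D 97 E1 AD B7 E1 9B 9A F0 90 90 AA DA AD.

F0 9F 8D 97 E1 AD B7 E1 9B 9A F0 90 90 AA DA AD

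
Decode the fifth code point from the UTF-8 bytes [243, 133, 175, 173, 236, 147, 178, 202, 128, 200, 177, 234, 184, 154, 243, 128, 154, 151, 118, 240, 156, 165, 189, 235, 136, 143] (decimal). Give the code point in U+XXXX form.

Offset 0: leading byte 0xF3 = 11110011 → 4-byte char #1 = F3 85 AF AD.
Offset 4: leading byte 0xEC = 11101100 → 3-byte char #2 = EC 93 B2.
Offset 7: leading byte 0xCA = 11001010 → 2-byte char #3 = CA 80.
Offset 9: leading byte 0xC8 = 11001000 → 2-byte char #4 = C8 B1.
Offset 11: leading byte 0xEA = 11101010 → 3-byte char #5 = EA B8 9A.
Leading byte 0xEA = 11101010 matches 1110xxxx → 3-byte sequence.
Byte 1: 0xEA = 11101010, payload 1010 (4 bits).
Byte 2: 0xB8 = 10111000 (10xxxxxx ✓), payload 111000.
Byte 3: 0x9A = 10011010 (10xxxxxx ✓), payload 011010.
Concatenate: 1010111000011010 = 0xAE1A (16 bits → U+AE1A).

U+AE1A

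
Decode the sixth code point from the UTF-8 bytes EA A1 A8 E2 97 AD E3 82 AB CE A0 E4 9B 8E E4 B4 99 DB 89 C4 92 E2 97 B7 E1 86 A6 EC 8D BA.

Offset 0: leading byte 0xEA = 11101010 → 3-byte char #1 = EA A1 A8.
Offset 3: leading byte 0xE2 = 11100010 → 3-byte char #2 = E2 97 AD.
Offset 6: leading byte 0xE3 = 11100011 → 3-byte char #3 = E3 82 AB.
Offset 9: leading byte 0xCE = 11001110 → 2-byte char #4 = CE A0.
Offset 11: leading byte 0xE4 = 11100100 → 3-byte char #5 = E4 9B 8E.
Offset 14: leading byte 0xE4 = 11100100 → 3-byte char #6 = E4 B4 99.
Leading byte 0xE4 = 11100100 matches 1110xxxx → 3-byte sequence.
Byte 1: 0xE4 = 11100100, payload 0100 (4 bits).
Byte 2: 0xB4 = 10110100 (10xxxxxx ✓), payload 110100.
Byte 3: 0x99 = 10011001 (10xxxxxx ✓), payload 011001.
Concatenate: 0100110100011001 = 0x4D19 (16 bits → U+4D19).

U+4D19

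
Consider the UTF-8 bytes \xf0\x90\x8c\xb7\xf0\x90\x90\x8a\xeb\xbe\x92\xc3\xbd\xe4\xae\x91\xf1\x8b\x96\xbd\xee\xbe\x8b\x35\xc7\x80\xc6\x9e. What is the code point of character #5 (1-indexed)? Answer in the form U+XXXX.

Offset 0: leading byte 0xF0 = 11110000 → 4-byte char #1 = F0 90 8C B7.
Offset 4: leading byte 0xF0 = 11110000 → 4-byte char #2 = F0 90 90 8A.
Offset 8: leading byte 0xEB = 11101011 → 3-byte char #3 = EB BE 92.
Offset 11: leading byte 0xC3 = 11000011 → 2-byte char #4 = C3 BD.
Offset 13: leading byte 0xE4 = 11100100 → 3-byte char #5 = E4 AE 91.
Leading byte 0xE4 = 11100100 matches 1110xxxx → 3-byte sequence.
Byte 1: 0xE4 = 11100100, payload 0100 (4 bits).
Byte 2: 0xAE = 10101110 (10xxxxxx ✓), payload 101110.
Byte 3: 0x91 = 10010001 (10xxxxxx ✓), payload 010001.
Concatenate: 0100101110010001 = 0x4B91 (16 bits → U+4B91).

U+4B91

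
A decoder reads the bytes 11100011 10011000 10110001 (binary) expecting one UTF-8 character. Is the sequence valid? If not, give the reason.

valid

Leading byte 0xE3 = 11100011 → 3-byte form.
Continuation bytes 0x98=10011000, 0xB1=10110001 all match 10xxxxxx.
Decoded value 0x3631 is ≥ 0x800 (shortest form) and not a surrogate.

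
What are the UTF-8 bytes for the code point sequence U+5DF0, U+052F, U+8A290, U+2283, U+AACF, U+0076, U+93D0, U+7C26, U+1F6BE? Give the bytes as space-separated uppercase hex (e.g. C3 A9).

E5 B7 B0 D4 AF F2 8A 8A 90 E2 8A 83 EA AB 8F 76 E9 8F 90 E7 B0 A6 F0 9F 9A BE

U+5DF0: 3-byte form → E5 B7 B0.
U+052F: 2-byte form → D4 AF.
U+8A290: 4-byte form → F2 8A 8A 90.
U+2283: 3-byte form → E2 8A 83.
U+AACF: 3-byte form → EA AB 8F.
U+0076: 1-byte form → 76.
U+93D0: 3-byte form → E9 8F 90.
U+7C26: 3-byte form → E7 B0 A6.
U+1F6BE: 4-byte form → F0 9F 9A BE.
Concatenated (26 bytes): E5 B7 B0 D4 AF F2 8A 8A 90 E2 8A 83 EA AB 8F 76 E9 8F 90 E7 B0 A6 F0 9F 9A BE.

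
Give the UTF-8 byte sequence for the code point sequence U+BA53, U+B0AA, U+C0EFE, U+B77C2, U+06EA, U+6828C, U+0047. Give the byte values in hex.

U+BA53: 3-byte form → EB A9 93.
U+B0AA: 3-byte form → EB 82 AA.
U+C0EFE: 4-byte form → F3 80 BB BE.
U+B77C2: 4-byte form → F2 B7 9F 82.
U+06EA: 2-byte form → DB AA.
U+6828C: 4-byte form → F1 A8 8A 8C.
U+0047: 1-byte form → 47.
Concatenated (21 bytes): EB A9 93 EB 82 AA F3 80 BB BE F2 B7 9F 82 DB AA F1 A8 8A 8C 47.

EB A9 93 EB 82 AA F3 80 BB BE F2 B7 9F 82 DB AA F1 A8 8A 8C 47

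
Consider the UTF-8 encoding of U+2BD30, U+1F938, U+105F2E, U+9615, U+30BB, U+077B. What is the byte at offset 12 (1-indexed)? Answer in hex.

1-indexed offset 12 is 0-indexed offset 11.
U+2BD30 → 4-byte form F0 AB B4 B0 at offsets 0–3.
U+1F938 → 4-byte form F0 9F A4 B8 at offsets 4–7.
U+105F2E → 4-byte form F4 85 BC AE at offsets 8–11.
Offset 11 falls in char 3's range; it's byte 4 of F4 85 BC AE = 0xAE.

0xAE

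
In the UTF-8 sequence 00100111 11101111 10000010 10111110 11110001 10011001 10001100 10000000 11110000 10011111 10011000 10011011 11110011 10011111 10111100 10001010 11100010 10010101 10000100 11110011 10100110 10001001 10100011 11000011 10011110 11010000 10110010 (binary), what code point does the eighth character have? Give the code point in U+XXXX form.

U+00DE

Offset 0: leading byte 0x27 = 00100111 → 1-byte char #1 = 27.
Offset 1: leading byte 0xEF = 11101111 → 3-byte char #2 = EF 82 BE.
Offset 4: leading byte 0xF1 = 11110001 → 4-byte char #3 = F1 99 8C 80.
Offset 8: leading byte 0xF0 = 11110000 → 4-byte char #4 = F0 9F 98 9B.
Offset 12: leading byte 0xF3 = 11110011 → 4-byte char #5 = F3 9F BC 8A.
Offset 16: leading byte 0xE2 = 11100010 → 3-byte char #6 = E2 95 84.
Offset 19: leading byte 0xF3 = 11110011 → 4-byte char #7 = F3 A6 89 A3.
Offset 23: leading byte 0xC3 = 11000011 → 2-byte char #8 = C3 9E.
Leading byte 0xC3 = 11000011 matches 110xxxxx → 2-byte sequence.
Byte 1: 0xC3 = 11000011, payload 00011 (5 bits).
Byte 2: 0x9E = 10011110 (10xxxxxx ✓), payload 011110.
Concatenate: 00011011110 = 0xDE (11 bits → U+00DE).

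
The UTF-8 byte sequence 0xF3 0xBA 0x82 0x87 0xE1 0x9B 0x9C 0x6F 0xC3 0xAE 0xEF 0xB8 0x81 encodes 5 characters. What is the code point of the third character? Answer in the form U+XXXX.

U+006F

Offset 0: leading byte 0xF3 = 11110011 → 4-byte char #1 = F3 BA 82 87.
Offset 4: leading byte 0xE1 = 11100001 → 3-byte char #2 = E1 9B 9C.
Offset 7: leading byte 0x6F = 01101111 → 1-byte char #3 = 6F.
Leading byte 0x6F = 01101111 matches 0xxxxxxx → 1-byte sequence.
Byte 1: 0x6F = 01101111, payload 1101111 (7 bits).
Concatenate: 1101111 = 0x6F (7 bits → U+006F).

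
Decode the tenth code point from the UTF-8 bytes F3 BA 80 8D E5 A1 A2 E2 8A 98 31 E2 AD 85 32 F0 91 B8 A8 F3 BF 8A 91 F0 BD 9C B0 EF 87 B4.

Offset 0: leading byte 0xF3 = 11110011 → 4-byte char #1 = F3 BA 80 8D.
Offset 4: leading byte 0xE5 = 11100101 → 3-byte char #2 = E5 A1 A2.
Offset 7: leading byte 0xE2 = 11100010 → 3-byte char #3 = E2 8A 98.
Offset 10: leading byte 0x31 = 00110001 → 1-byte char #4 = 31.
Offset 11: leading byte 0xE2 = 11100010 → 3-byte char #5 = E2 AD 85.
Offset 14: leading byte 0x32 = 00110010 → 1-byte char #6 = 32.
Offset 15: leading byte 0xF0 = 11110000 → 4-byte char #7 = F0 91 B8 A8.
Offset 19: leading byte 0xF3 = 11110011 → 4-byte char #8 = F3 BF 8A 91.
Offset 23: leading byte 0xF0 = 11110000 → 4-byte char #9 = F0 BD 9C B0.
Offset 27: leading byte 0xEF = 11101111 → 3-byte char #10 = EF 87 B4.
Leading byte 0xEF = 11101111 matches 1110xxxx → 3-byte sequence.
Byte 1: 0xEF = 11101111, payload 1111 (4 bits).
Byte 2: 0x87 = 10000111 (10xxxxxx ✓), payload 000111.
Byte 3: 0xB4 = 10110100 (10xxxxxx ✓), payload 110100.
Concatenate: 1111000111110100 = 0xF1F4 (16 bits → U+F1F4).

U+F1F4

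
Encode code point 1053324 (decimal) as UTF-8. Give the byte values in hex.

U+10128C = 0x10128C = 1053324 decimal. In range U+10000–U+10FFFF → 4-byte form: 11110xxx 10xxxxxx 10xxxxxx 10xxxxxx.
Binary (21 bits): 100000001001010001100.
Split 3+6+6+6: 100 | 000001 | 001010 | 001100.
Byte 1: 11110100 = 0xF4.
Byte 2: 10000001 = 0x81.
Byte 3: 10001010 = 0x8A.
Byte 4: 10001100 = 0x8C.

F4 81 8A 8C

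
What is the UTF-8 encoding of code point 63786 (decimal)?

U+F92A = 0xF92A = 63786 decimal. In range U+0800–U+FFFF → 3-byte form: 1110xxxx 10xxxxxx 10xxxxxx.
Binary (16 bits): 1111100100101010.
Split 4+6+6: 1111 | 100100 | 101010.
Byte 1: 11101111 = 0xEF.
Byte 2: 10100100 = 0xA4.
Byte 3: 10101010 = 0xAA.

EF A4 AA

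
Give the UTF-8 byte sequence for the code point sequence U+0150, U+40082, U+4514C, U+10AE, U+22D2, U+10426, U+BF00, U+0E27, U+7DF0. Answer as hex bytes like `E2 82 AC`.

U+0150: 2-byte form → C5 90.
U+40082: 4-byte form → F1 80 82 82.
U+4514C: 4-byte form → F1 85 85 8C.
U+10AE: 3-byte form → E1 82 AE.
U+22D2: 3-byte form → E2 8B 92.
U+10426: 4-byte form → F0 90 90 A6.
U+BF00: 3-byte form → EB BC 80.
U+0E27: 3-byte form → E0 B8 A7.
U+7DF0: 3-byte form → E7 B7 B0.
Concatenated (29 bytes): C5 90 F1 80 82 82 F1 85 85 8C E1 82 AE E2 8B 92 F0 90 90 A6 EB BC 80 E0 B8 A7 E7 B7 B0.

C5 90 F1 80 82 82 F1 85 85 8C E1 82 AE E2 8B 92 F0 90 90 A6 EB BC 80 E0 B8 A7 E7 B7 B0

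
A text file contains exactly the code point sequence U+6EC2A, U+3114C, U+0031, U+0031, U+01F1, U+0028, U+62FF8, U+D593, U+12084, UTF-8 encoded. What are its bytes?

F1 AE B0 AA F0 B1 85 8C 31 31 C7 B1 28 F1 A2 BF B8 ED 96 93 F0 92 82 84

U+6EC2A: 4-byte form → F1 AE B0 AA.
U+3114C: 4-byte form → F0 B1 85 8C.
U+0031: 1-byte form → 31.
U+0031: 1-byte form → 31.
U+01F1: 2-byte form → C7 B1.
U+0028: 1-byte form → 28.
U+62FF8: 4-byte form → F1 A2 BF B8.
U+D593: 3-byte form → ED 96 93.
U+12084: 4-byte form → F0 92 82 84.
Concatenated (24 bytes): F1 AE B0 AA F0 B1 85 8C 31 31 C7 B1 28 F1 A2 BF B8 ED 96 93 F0 92 82 84.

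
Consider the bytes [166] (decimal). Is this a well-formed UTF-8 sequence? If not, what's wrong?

Byte 0xA6 = 10100110 has the form 10xxxxxx — a continuation byte — but there is no preceding leading byte.

invalid (continuation byte with no leading byte)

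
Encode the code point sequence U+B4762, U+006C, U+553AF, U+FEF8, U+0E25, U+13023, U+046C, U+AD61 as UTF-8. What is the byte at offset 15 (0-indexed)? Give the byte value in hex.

0xF0

U+B4762 → 4-byte form F2 B4 9D A2 at offsets 0–3.
U+006C → 1-byte form 6C at offsets 4–4.
U+553AF → 4-byte form F1 95 8E AF at offsets 5–8.
U+FEF8 → 3-byte form EF BB B8 at offsets 9–11.
U+0E25 → 3-byte form E0 B8 A5 at offsets 12–14.
U+13023 → 4-byte form F0 93 80 A3 at offsets 15–18.
Offset 15 falls in char 6's range; it's byte 1 of F0 93 80 A3 = 0xF0.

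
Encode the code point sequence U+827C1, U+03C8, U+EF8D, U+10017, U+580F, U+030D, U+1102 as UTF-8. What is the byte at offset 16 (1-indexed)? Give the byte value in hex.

0x8F

1-indexed offset 16 is 0-indexed offset 15.
U+827C1 → 4-byte form F2 82 9F 81 at offsets 0–3.
U+03C8 → 2-byte form CF 88 at offsets 4–5.
U+EF8D → 3-byte form EE BE 8D at offsets 6–8.
U+10017 → 4-byte form F0 90 80 97 at offsets 9–12.
U+580F → 3-byte form E5 A0 8F at offsets 13–15.
Offset 15 falls in char 5's range; it's byte 3 of E5 A0 8F = 0x8F.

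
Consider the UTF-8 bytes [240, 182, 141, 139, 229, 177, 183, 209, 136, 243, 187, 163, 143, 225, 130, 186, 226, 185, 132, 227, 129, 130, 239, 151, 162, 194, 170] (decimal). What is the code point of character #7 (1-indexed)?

Offset 0: leading byte 0xF0 = 11110000 → 4-byte char #1 = F0 B6 8D 8B.
Offset 4: leading byte 0xE5 = 11100101 → 3-byte char #2 = E5 B1 B7.
Offset 7: leading byte 0xD1 = 11010001 → 2-byte char #3 = D1 88.
Offset 9: leading byte 0xF3 = 11110011 → 4-byte char #4 = F3 BB A3 8F.
Offset 13: leading byte 0xE1 = 11100001 → 3-byte char #5 = E1 82 BA.
Offset 16: leading byte 0xE2 = 11100010 → 3-byte char #6 = E2 B9 84.
Offset 19: leading byte 0xE3 = 11100011 → 3-byte char #7 = E3 81 82.
Leading byte 0xE3 = 11100011 matches 1110xxxx → 3-byte sequence.
Byte 1: 0xE3 = 11100011, payload 0011 (4 bits).
Byte 2: 0x81 = 10000001 (10xxxxxx ✓), payload 000001.
Byte 3: 0x82 = 10000010 (10xxxxxx ✓), payload 000010.
Concatenate: 0011000001000010 = 0x3042 (16 bits → U+3042).

U+3042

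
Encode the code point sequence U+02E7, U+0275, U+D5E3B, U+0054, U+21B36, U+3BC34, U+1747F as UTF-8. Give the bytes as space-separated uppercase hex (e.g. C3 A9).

CB A7 C9 B5 F3 95 B8 BB 54 F0 A1 AC B6 F0 BB B0 B4 F0 97 91 BF

U+02E7: 2-byte form → CB A7.
U+0275: 2-byte form → C9 B5.
U+D5E3B: 4-byte form → F3 95 B8 BB.
U+0054: 1-byte form → 54.
U+21B36: 4-byte form → F0 A1 AC B6.
U+3BC34: 4-byte form → F0 BB B0 B4.
U+1747F: 4-byte form → F0 97 91 BF.
Concatenated (21 bytes): CB A7 C9 B5 F3 95 B8 BB 54 F0 A1 AC B6 F0 BB B0 B4 F0 97 91 BF.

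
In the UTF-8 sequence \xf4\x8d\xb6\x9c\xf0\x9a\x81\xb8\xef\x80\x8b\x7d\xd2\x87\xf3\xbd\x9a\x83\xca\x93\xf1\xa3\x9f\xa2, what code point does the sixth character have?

Offset 0: leading byte 0xF4 = 11110100 → 4-byte char #1 = F4 8D B6 9C.
Offset 4: leading byte 0xF0 = 11110000 → 4-byte char #2 = F0 9A 81 B8.
Offset 8: leading byte 0xEF = 11101111 → 3-byte char #3 = EF 80 8B.
Offset 11: leading byte 0x7D = 01111101 → 1-byte char #4 = 7D.
Offset 12: leading byte 0xD2 = 11010010 → 2-byte char #5 = D2 87.
Offset 14: leading byte 0xF3 = 11110011 → 4-byte char #6 = F3 BD 9A 83.
Leading byte 0xF3 = 11110011 matches 11110xxx → 4-byte sequence.
Byte 1: 0xF3 = 11110011, payload 011 (3 bits).
Byte 2: 0xBD = 10111101 (10xxxxxx ✓), payload 111101.
Byte 3: 0x9A = 10011010 (10xxxxxx ✓), payload 011010.
Byte 4: 0x83 = 10000011 (10xxxxxx ✓), payload 000011.
Concatenate: 011111101011010000011 = 0xFD683 (21 bits → U+FD683).

U+FD683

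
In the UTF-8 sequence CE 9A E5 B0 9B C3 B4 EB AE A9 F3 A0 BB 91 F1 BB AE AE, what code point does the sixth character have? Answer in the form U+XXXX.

U+7BBAE

Offset 0: leading byte 0xCE = 11001110 → 2-byte char #1 = CE 9A.
Offset 2: leading byte 0xE5 = 11100101 → 3-byte char #2 = E5 B0 9B.
Offset 5: leading byte 0xC3 = 11000011 → 2-byte char #3 = C3 B4.
Offset 7: leading byte 0xEB = 11101011 → 3-byte char #4 = EB AE A9.
Offset 10: leading byte 0xF3 = 11110011 → 4-byte char #5 = F3 A0 BB 91.
Offset 14: leading byte 0xF1 = 11110001 → 4-byte char #6 = F1 BB AE AE.
Leading byte 0xF1 = 11110001 matches 11110xxx → 4-byte sequence.
Byte 1: 0xF1 = 11110001, payload 001 (3 bits).
Byte 2: 0xBB = 10111011 (10xxxxxx ✓), payload 111011.
Byte 3: 0xAE = 10101110 (10xxxxxx ✓), payload 101110.
Byte 4: 0xAE = 10101110 (10xxxxxx ✓), payload 101110.
Concatenate: 001111011101110101110 = 0x7BBAE (21 bits → U+7BBAE).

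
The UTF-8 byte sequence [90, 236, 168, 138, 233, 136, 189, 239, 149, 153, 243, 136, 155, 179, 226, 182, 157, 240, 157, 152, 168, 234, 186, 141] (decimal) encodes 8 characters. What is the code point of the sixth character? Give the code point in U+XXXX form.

U+2D9D

Offset 0: leading byte 0x5A = 01011010 → 1-byte char #1 = 5A.
Offset 1: leading byte 0xEC = 11101100 → 3-byte char #2 = EC A8 8A.
Offset 4: leading byte 0xE9 = 11101001 → 3-byte char #3 = E9 88 BD.
Offset 7: leading byte 0xEF = 11101111 → 3-byte char #4 = EF 95 99.
Offset 10: leading byte 0xF3 = 11110011 → 4-byte char #5 = F3 88 9B B3.
Offset 14: leading byte 0xE2 = 11100010 → 3-byte char #6 = E2 B6 9D.
Leading byte 0xE2 = 11100010 matches 1110xxxx → 3-byte sequence.
Byte 1: 0xE2 = 11100010, payload 0010 (4 bits).
Byte 2: 0xB6 = 10110110 (10xxxxxx ✓), payload 110110.
Byte 3: 0x9D = 10011101 (10xxxxxx ✓), payload 011101.
Concatenate: 0010110110011101 = 0x2D9D (16 bits → U+2D9D).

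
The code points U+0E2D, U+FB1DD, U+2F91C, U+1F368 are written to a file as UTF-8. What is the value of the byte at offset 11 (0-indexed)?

0xF0

U+0E2D → 3-byte form E0 B8 AD at offsets 0–2.
U+FB1DD → 4-byte form F3 BB 87 9D at offsets 3–6.
U+2F91C → 4-byte form F0 AF A4 9C at offsets 7–10.
U+1F368 → 4-byte form F0 9F 8D A8 at offsets 11–14.
Offset 11 falls in char 4's range; it's byte 1 of F0 9F 8D A8 = 0xF0.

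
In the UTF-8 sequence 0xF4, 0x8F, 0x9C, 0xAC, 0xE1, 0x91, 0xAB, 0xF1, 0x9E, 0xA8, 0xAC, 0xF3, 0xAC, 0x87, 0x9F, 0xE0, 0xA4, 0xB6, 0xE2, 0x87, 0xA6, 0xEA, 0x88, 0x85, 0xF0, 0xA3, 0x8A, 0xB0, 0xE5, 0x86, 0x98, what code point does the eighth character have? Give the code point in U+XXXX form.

Offset 0: leading byte 0xF4 = 11110100 → 4-byte char #1 = F4 8F 9C AC.
Offset 4: leading byte 0xE1 = 11100001 → 3-byte char #2 = E1 91 AB.
Offset 7: leading byte 0xF1 = 11110001 → 4-byte char #3 = F1 9E A8 AC.
Offset 11: leading byte 0xF3 = 11110011 → 4-byte char #4 = F3 AC 87 9F.
Offset 15: leading byte 0xE0 = 11100000 → 3-byte char #5 = E0 A4 B6.
Offset 18: leading byte 0xE2 = 11100010 → 3-byte char #6 = E2 87 A6.
Offset 21: leading byte 0xEA = 11101010 → 3-byte char #7 = EA 88 85.
Offset 24: leading byte 0xF0 = 11110000 → 4-byte char #8 = F0 A3 8A B0.
Leading byte 0xF0 = 11110000 matches 11110xxx → 4-byte sequence.
Byte 1: 0xF0 = 11110000, payload 000 (3 bits).
Byte 2: 0xA3 = 10100011 (10xxxxxx ✓), payload 100011.
Byte 3: 0x8A = 10001010 (10xxxxxx ✓), payload 001010.
Byte 4: 0xB0 = 10110000 (10xxxxxx ✓), payload 110000.
Concatenate: 000100011001010110000 = 0x232B0 (21 bits → U+232B0).

U+232B0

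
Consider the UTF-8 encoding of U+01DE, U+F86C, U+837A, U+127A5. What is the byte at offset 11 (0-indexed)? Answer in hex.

0xA5

U+01DE → 2-byte form C7 9E at offsets 0–1.
U+F86C → 3-byte form EF A1 AC at offsets 2–4.
U+837A → 3-byte form E8 8D BA at offsets 5–7.
U+127A5 → 4-byte form F0 92 9E A5 at offsets 8–11.
Offset 11 falls in char 4's range; it's byte 4 of F0 92 9E A5 = 0xA5.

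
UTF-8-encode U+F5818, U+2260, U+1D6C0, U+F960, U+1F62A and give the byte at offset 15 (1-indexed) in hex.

0xF0

1-indexed offset 15 is 0-indexed offset 14.
U+F5818 → 4-byte form F3 B5 A0 98 at offsets 0–3.
U+2260 → 3-byte form E2 89 A0 at offsets 4–6.
U+1D6C0 → 4-byte form F0 9D 9B 80 at offsets 7–10.
U+F960 → 3-byte form EF A5 A0 at offsets 11–13.
U+1F62A → 4-byte form F0 9F 98 AA at offsets 14–17.
Offset 14 falls in char 5's range; it's byte 1 of F0 9F 98 AA = 0xF0.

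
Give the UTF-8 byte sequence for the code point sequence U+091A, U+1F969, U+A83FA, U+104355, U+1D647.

U+091A: 3-byte form → E0 A4 9A.
U+1F969: 4-byte form → F0 9F A5 A9.
U+A83FA: 4-byte form → F2 A8 8F BA.
U+104355: 4-byte form → F4 84 8D 95.
U+1D647: 4-byte form → F0 9D 99 87.
Concatenated (19 bytes): E0 A4 9A F0 9F A5 A9 F2 A8 8F BA F4 84 8D 95 F0 9D 99 87.

E0 A4 9A F0 9F A5 A9 F2 A8 8F BA F4 84 8D 95 F0 9D 99 87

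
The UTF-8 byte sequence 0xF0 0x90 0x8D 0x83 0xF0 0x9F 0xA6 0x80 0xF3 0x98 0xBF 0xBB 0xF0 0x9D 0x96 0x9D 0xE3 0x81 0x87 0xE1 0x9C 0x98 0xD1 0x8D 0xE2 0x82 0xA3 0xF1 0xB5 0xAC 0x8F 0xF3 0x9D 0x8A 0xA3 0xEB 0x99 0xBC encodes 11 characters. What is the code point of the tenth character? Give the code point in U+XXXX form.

U+DD2A3

Offset 0: leading byte 0xF0 = 11110000 → 4-byte char #1 = F0 90 8D 83.
Offset 4: leading byte 0xF0 = 11110000 → 4-byte char #2 = F0 9F A6 80.
Offset 8: leading byte 0xF3 = 11110011 → 4-byte char #3 = F3 98 BF BB.
Offset 12: leading byte 0xF0 = 11110000 → 4-byte char #4 = F0 9D 96 9D.
Offset 16: leading byte 0xE3 = 11100011 → 3-byte char #5 = E3 81 87.
Offset 19: leading byte 0xE1 = 11100001 → 3-byte char #6 = E1 9C 98.
Offset 22: leading byte 0xD1 = 11010001 → 2-byte char #7 = D1 8D.
Offset 24: leading byte 0xE2 = 11100010 → 3-byte char #8 = E2 82 A3.
Offset 27: leading byte 0xF1 = 11110001 → 4-byte char #9 = F1 B5 AC 8F.
Offset 31: leading byte 0xF3 = 11110011 → 4-byte char #10 = F3 9D 8A A3.
Leading byte 0xF3 = 11110011 matches 11110xxx → 4-byte sequence.
Byte 1: 0xF3 = 11110011, payload 011 (3 bits).
Byte 2: 0x9D = 10011101 (10xxxxxx ✓), payload 011101.
Byte 3: 0x8A = 10001010 (10xxxxxx ✓), payload 001010.
Byte 4: 0xA3 = 10100011 (10xxxxxx ✓), payload 100011.
Concatenate: 011011101001010100011 = 0xDD2A3 (21 bits → U+DD2A3).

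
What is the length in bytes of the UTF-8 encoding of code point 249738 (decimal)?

U+3CF8A = 0x3CF8A. UTF-8 uses 1 byte below 0x80, 2 below 0x800, 3 below 0x10000, 4 up to 0x10FFFF. 0x3CF8A is in U+10000–U+10FFFF → 4 bytes.

4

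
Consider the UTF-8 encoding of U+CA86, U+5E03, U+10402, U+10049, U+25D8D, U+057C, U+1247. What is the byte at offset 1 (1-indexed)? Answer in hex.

1-indexed offset 1 is 0-indexed offset 0.
U+CA86 → 3-byte form EC AA 86 at offsets 0–2.
Offset 0 falls in char 1's range; it's byte 1 of EC AA 86 = 0xEC.

0xEC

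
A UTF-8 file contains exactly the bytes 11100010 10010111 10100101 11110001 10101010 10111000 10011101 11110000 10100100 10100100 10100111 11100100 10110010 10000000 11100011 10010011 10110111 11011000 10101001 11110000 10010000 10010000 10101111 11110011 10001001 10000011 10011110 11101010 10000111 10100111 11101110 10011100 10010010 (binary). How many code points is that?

Byte at offset 0: 0xE2 = 11100010 → 3-byte char (#1). Advance 3.
Byte at offset 3: 0xF1 = 11110001 → 4-byte char (#2). Advance 4.
Byte at offset 7: 0xF0 = 11110000 → 4-byte char (#3). Advance 4.
Byte at offset 11: 0xE4 = 11100100 → 3-byte char (#4). Advance 3.
Byte at offset 14: 0xE3 = 11100011 → 3-byte char (#5). Advance 3.
Byte at offset 17: 0xD8 = 11011000 → 2-byte char (#6). Advance 2.
Byte at offset 19: 0xF0 = 11110000 → 4-byte char (#7). Advance 4.
Byte at offset 23: 0xF3 = 11110011 → 4-byte char (#8). Advance 4.
Byte at offset 27: 0xEA = 11101010 → 3-byte char (#9). Advance 3.
Byte at offset 30: 0xEE = 11101110 → 3-byte char (#10). Advance 3.
Reached end at offset 33 after 10 code points.

10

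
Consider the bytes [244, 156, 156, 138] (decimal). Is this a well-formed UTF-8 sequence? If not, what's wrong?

invalid (encodes a value above U+10FFFF)

Leading byte 0xF4 = 11110100 → 4-byte form.
Payload = 0x11C70A, which exceeds U+10FFFF, the maximum Unicode code point. (Leading bytes F5–FF, or F4 followed by ≥ 0x90, are invalid.)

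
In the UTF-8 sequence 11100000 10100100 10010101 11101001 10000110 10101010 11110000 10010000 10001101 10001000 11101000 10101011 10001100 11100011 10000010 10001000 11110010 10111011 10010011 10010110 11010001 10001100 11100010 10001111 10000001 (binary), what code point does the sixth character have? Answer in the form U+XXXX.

Offset 0: leading byte 0xE0 = 11100000 → 3-byte char #1 = E0 A4 95.
Offset 3: leading byte 0xE9 = 11101001 → 3-byte char #2 = E9 86 AA.
Offset 6: leading byte 0xF0 = 11110000 → 4-byte char #3 = F0 90 8D 88.
Offset 10: leading byte 0xE8 = 11101000 → 3-byte char #4 = E8 AB 8C.
Offset 13: leading byte 0xE3 = 11100011 → 3-byte char #5 = E3 82 88.
Offset 16: leading byte 0xF2 = 11110010 → 4-byte char #6 = F2 BB 93 96.
Leading byte 0xF2 = 11110010 matches 11110xxx → 4-byte sequence.
Byte 1: 0xF2 = 11110010, payload 010 (3 bits).
Byte 2: 0xBB = 10111011 (10xxxxxx ✓), payload 111011.
Byte 3: 0x93 = 10010011 (10xxxxxx ✓), payload 010011.
Byte 4: 0x96 = 10010110 (10xxxxxx ✓), payload 010110.
Concatenate: 010111011010011010110 = 0xBB4D6 (21 bits → U+BB4D6).

U+BB4D6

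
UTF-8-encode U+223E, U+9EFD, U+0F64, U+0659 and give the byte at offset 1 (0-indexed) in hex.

U+223E → 3-byte form E2 88 BE at offsets 0–2.
Offset 1 falls in char 1's range; it's byte 2 of E2 88 BE = 0x88.

0x88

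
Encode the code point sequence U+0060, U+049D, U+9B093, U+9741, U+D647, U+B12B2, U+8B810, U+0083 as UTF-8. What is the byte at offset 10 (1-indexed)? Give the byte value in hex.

1-indexed offset 10 is 0-indexed offset 9.
U+0060 → 1-byte form 60 at offsets 0–0.
U+049D → 2-byte form D2 9D at offsets 1–2.
U+9B093 → 4-byte form F2 9B 82 93 at offsets 3–6.
U+9741 → 3-byte form E9 9D 81 at offsets 7–9.
Offset 9 falls in char 4's range; it's byte 3 of E9 9D 81 = 0x81.

0x81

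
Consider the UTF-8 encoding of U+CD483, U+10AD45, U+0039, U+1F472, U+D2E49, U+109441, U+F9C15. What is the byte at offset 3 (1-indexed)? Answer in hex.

1-indexed offset 3 is 0-indexed offset 2.
U+CD483 → 4-byte form F3 8D 92 83 at offsets 0–3.
Offset 2 falls in char 1's range; it's byte 3 of F3 8D 92 83 = 0x92.

0x92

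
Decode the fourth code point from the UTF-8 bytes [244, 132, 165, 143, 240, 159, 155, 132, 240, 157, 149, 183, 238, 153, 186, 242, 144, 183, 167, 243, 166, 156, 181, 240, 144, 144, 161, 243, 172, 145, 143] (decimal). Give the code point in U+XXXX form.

Offset 0: leading byte 0xF4 = 11110100 → 4-byte char #1 = F4 84 A5 8F.
Offset 4: leading byte 0xF0 = 11110000 → 4-byte char #2 = F0 9F 9B 84.
Offset 8: leading byte 0xF0 = 11110000 → 4-byte char #3 = F0 9D 95 B7.
Offset 12: leading byte 0xEE = 11101110 → 3-byte char #4 = EE 99 BA.
Leading byte 0xEE = 11101110 matches 1110xxxx → 3-byte sequence.
Byte 1: 0xEE = 11101110, payload 1110 (4 bits).
Byte 2: 0x99 = 10011001 (10xxxxxx ✓), payload 011001.
Byte 3: 0xBA = 10111010 (10xxxxxx ✓), payload 111010.
Concatenate: 1110011001111010 = 0xE67A (16 bits → U+E67A).

U+E67A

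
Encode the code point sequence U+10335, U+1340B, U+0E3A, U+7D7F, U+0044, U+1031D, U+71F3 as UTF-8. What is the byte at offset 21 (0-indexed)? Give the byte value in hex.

0xB3

U+10335 → 4-byte form F0 90 8C B5 at offsets 0–3.
U+1340B → 4-byte form F0 93 90 8B at offsets 4–7.
U+0E3A → 3-byte form E0 B8 BA at offsets 8–10.
U+7D7F → 3-byte form E7 B5 BF at offsets 11–13.
U+0044 → 1-byte form 44 at offsets 14–14.
U+1031D → 4-byte form F0 90 8C 9D at offsets 15–18.
U+71F3 → 3-byte form E7 87 B3 at offsets 19–21.
Offset 21 falls in char 7's range; it's byte 3 of E7 87 B3 = 0xB3.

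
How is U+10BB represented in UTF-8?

U+10BB = 0x10BB = 4283 decimal. In range U+0800–U+FFFF → 3-byte form: 1110xxxx 10xxxxxx 10xxxxxx.
Binary (16 bits): 0001000010111011.
Split 4+6+6: 0001 | 000010 | 111011.
Byte 1: 11100001 = 0xE1.
Byte 2: 10000010 = 0x82.
Byte 3: 10111011 = 0xBB.

E1 82 BB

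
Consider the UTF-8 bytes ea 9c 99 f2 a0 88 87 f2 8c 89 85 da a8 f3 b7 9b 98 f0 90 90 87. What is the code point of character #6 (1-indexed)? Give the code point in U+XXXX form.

Offset 0: leading byte 0xEA = 11101010 → 3-byte char #1 = EA 9C 99.
Offset 3: leading byte 0xF2 = 11110010 → 4-byte char #2 = F2 A0 88 87.
Offset 7: leading byte 0xF2 = 11110010 → 4-byte char #3 = F2 8C 89 85.
Offset 11: leading byte 0xDA = 11011010 → 2-byte char #4 = DA A8.
Offset 13: leading byte 0xF3 = 11110011 → 4-byte char #5 = F3 B7 9B 98.
Offset 17: leading byte 0xF0 = 11110000 → 4-byte char #6 = F0 90 90 87.
Leading byte 0xF0 = 11110000 matches 11110xxx → 4-byte sequence.
Byte 1: 0xF0 = 11110000, payload 000 (3 bits).
Byte 2: 0x90 = 10010000 (10xxxxxx ✓), payload 010000.
Byte 3: 0x90 = 10010000 (10xxxxxx ✓), payload 010000.
Byte 4: 0x87 = 10000111 (10xxxxxx ✓), payload 000111.
Concatenate: 000010000010000000111 = 0x10407 (21 bits → U+10407).

U+10407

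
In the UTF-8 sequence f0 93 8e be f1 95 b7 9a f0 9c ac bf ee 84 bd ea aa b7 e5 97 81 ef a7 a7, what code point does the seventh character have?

U+F9E7

Offset 0: leading byte 0xF0 = 11110000 → 4-byte char #1 = F0 93 8E BE.
Offset 4: leading byte 0xF1 = 11110001 → 4-byte char #2 = F1 95 B7 9A.
Offset 8: leading byte 0xF0 = 11110000 → 4-byte char #3 = F0 9C AC BF.
Offset 12: leading byte 0xEE = 11101110 → 3-byte char #4 = EE 84 BD.
Offset 15: leading byte 0xEA = 11101010 → 3-byte char #5 = EA AA B7.
Offset 18: leading byte 0xE5 = 11100101 → 3-byte char #6 = E5 97 81.
Offset 21: leading byte 0xEF = 11101111 → 3-byte char #7 = EF A7 A7.
Leading byte 0xEF = 11101111 matches 1110xxxx → 3-byte sequence.
Byte 1: 0xEF = 11101111, payload 1111 (4 bits).
Byte 2: 0xA7 = 10100111 (10xxxxxx ✓), payload 100111.
Byte 3: 0xA7 = 10100111 (10xxxxxx ✓), payload 100111.
Concatenate: 1111100111100111 = 0xF9E7 (16 bits → U+F9E7).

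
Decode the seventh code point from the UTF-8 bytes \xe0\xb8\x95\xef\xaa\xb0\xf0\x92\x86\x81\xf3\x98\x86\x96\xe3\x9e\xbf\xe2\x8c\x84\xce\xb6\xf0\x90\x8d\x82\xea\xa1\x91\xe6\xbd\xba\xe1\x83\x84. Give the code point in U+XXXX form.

Offset 0: leading byte 0xE0 = 11100000 → 3-byte char #1 = E0 B8 95.
Offset 3: leading byte 0xEF = 11101111 → 3-byte char #2 = EF AA B0.
Offset 6: leading byte 0xF0 = 11110000 → 4-byte char #3 = F0 92 86 81.
Offset 10: leading byte 0xF3 = 11110011 → 4-byte char #4 = F3 98 86 96.
Offset 14: leading byte 0xE3 = 11100011 → 3-byte char #5 = E3 9E BF.
Offset 17: leading byte 0xE2 = 11100010 → 3-byte char #6 = E2 8C 84.
Offset 20: leading byte 0xCE = 11001110 → 2-byte char #7 = CE B6.
Leading byte 0xCE = 11001110 matches 110xxxxx → 2-byte sequence.
Byte 1: 0xCE = 11001110, payload 01110 (5 bits).
Byte 2: 0xB6 = 10110110 (10xxxxxx ✓), payload 110110.
Concatenate: 01110110110 = 0x3B6 (11 bits → U+03B6).

U+03B6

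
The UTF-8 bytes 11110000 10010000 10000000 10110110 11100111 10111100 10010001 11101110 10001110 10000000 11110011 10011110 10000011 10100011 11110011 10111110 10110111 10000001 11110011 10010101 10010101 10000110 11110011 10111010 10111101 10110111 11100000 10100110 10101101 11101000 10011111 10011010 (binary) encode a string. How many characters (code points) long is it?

9

Byte at offset 0: 0xF0 = 11110000 → 4-byte char (#1). Advance 4.
Byte at offset 4: 0xE7 = 11100111 → 3-byte char (#2). Advance 3.
Byte at offset 7: 0xEE = 11101110 → 3-byte char (#3). Advance 3.
Byte at offset 10: 0xF3 = 11110011 → 4-byte char (#4). Advance 4.
Byte at offset 14: 0xF3 = 11110011 → 4-byte char (#5). Advance 4.
Byte at offset 18: 0xF3 = 11110011 → 4-byte char (#6). Advance 4.
Byte at offset 22: 0xF3 = 11110011 → 4-byte char (#7). Advance 4.
Byte at offset 26: 0xE0 = 11100000 → 3-byte char (#8). Advance 3.
Byte at offset 29: 0xE8 = 11101000 → 3-byte char (#9). Advance 3.
Reached end at offset 32 after 9 code points.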